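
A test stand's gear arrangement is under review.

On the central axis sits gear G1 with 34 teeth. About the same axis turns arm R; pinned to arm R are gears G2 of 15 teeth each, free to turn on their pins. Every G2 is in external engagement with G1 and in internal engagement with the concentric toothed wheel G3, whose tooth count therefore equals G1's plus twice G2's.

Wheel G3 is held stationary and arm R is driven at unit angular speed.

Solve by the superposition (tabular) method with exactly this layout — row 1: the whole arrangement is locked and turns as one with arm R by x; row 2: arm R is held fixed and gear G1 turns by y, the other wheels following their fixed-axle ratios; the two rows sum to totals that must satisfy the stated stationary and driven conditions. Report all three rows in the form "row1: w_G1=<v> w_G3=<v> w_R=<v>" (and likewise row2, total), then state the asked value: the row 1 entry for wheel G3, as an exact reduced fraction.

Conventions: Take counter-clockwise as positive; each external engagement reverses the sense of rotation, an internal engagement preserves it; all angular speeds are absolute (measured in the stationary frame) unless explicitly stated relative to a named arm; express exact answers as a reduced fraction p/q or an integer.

row1: w_G1=1 w_G3=1 w_R=1
row2: w_G1=32/17 w_G3=-1 w_R=0
total: w_G1=49/17 w_G3=0 w_R=1
asked value: 1

class = planetary set [G3 = 34+2·15 = 64; Willis about the carrier]
row 1 — lock + rotate with arm: ω_sun = ω_ring = ω_arm = x
row 2: sun turns y, ring = −(34/64)·y, arm 0
boundary: total ω_ring = x − (34/64)·y = 0 and total ω_arm = x = 1  ⇒  y = 32/17, x = 1
row 2 ring = −(34/64)·32/17 = -1
totals (row 1 + row 2): sun 1 + 32/17 = 49/17, ring 1 + (-1) = 0, arm 1 + 0 = 1
asked cell (row1, ring) = 1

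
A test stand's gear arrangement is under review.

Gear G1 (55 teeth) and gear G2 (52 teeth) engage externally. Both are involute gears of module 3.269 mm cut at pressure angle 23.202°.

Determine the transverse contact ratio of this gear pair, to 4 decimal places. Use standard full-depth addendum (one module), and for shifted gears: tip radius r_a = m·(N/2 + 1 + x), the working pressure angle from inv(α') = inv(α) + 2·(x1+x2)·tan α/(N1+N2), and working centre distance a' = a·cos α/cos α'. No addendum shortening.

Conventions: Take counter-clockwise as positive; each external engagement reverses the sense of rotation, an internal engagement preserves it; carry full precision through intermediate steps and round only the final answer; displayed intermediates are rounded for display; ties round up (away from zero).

1.6127

single-mesh involute tooth geometry (55T engaging 52T at module 3.269)
base radii: r_b1 = 82.626733, r_b2 = 78.119820
tip radii: r_a1 = 93.166500, r_a2 = 88.263000
no profile shift: α' = α, a' = a
action lengths: √(r_a1²−r_b1²) = 43.044393, √(r_a2²−r_b2²) = 41.081028
base pitch p_b = π·m·cos α = 9.439256
CR = (43.044393 + 41.081028 − 174.891500·sin 23.20200°)/9.439256 = 1.612703
contact ratio ≈ 1.6127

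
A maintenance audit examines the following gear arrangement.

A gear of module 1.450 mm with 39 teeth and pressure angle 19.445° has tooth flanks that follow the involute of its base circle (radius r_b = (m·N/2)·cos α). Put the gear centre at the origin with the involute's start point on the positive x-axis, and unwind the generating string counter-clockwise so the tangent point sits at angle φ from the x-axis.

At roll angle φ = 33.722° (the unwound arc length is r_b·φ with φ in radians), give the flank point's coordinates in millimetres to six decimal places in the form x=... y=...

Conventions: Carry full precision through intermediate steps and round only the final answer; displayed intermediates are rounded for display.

x=30.887886 y=1.749960

class = single-mesh tooth geometry [base-circle involute, m = 1.450, 39T]
pitch radius r_p = m·N/2 = 1.450·39/2 = 28.275000
base radius r_b = r_p·cos α = 28.275000·cos 19.445° = 26.662236
roll angle φ = 33.722° = 0.58855993 rad
x = r_b·(cos φ + φ·sin φ) = 30.887886
y = r_b·(sin φ − φ·cos φ) = 1.749960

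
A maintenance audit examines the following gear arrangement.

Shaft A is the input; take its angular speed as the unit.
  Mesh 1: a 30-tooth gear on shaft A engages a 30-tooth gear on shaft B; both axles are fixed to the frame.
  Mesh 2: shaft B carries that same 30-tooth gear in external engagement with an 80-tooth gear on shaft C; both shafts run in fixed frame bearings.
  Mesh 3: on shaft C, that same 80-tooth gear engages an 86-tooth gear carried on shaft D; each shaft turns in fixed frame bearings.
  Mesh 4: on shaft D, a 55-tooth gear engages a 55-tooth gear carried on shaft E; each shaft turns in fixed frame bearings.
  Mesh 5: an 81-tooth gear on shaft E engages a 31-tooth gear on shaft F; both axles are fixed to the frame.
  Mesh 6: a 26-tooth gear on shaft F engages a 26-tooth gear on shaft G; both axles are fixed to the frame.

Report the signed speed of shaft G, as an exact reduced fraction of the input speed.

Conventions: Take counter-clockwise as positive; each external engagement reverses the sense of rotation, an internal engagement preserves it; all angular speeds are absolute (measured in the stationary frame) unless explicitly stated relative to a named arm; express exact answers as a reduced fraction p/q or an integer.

1215/1333

6-mesh fixed-axis compound train (all bearings frame-fixed)
mesh 1 [30T→30T]: |ω|/ω_in = 1×30/30 = 1, sense flips to −
mesh 2 [30T→80T]: |ω|/ω_in = 1×30/80 = 3/8, sense flips to +
mesh 3 [80T→86T]: |ω|/ω_in = (3/8)×80/86 = 15/43, sense flips to −
mesh 4 [55T→55T]: |ω|/ω_in = (15/43)×55/55 = 15/43, sense flips to +
mesh 5 [81T→31T]: |ω|/ω_in = (15/43)×81/31 = 1215/1333, sense flips to −
mesh 6 [26T→26T]: |ω|/ω_in = (1215/1333)×26/26 = 1215/1333, sense flips to +
signed output speed (× input speed) = 1215/1333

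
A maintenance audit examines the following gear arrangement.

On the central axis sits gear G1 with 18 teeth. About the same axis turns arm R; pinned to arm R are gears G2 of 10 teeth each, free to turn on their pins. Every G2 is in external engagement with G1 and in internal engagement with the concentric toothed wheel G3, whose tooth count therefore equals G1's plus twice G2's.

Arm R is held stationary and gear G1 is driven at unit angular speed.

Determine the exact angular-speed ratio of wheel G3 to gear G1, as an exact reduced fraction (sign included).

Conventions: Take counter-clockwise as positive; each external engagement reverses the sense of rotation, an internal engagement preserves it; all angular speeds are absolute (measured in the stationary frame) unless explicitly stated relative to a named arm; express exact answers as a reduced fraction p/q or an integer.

recognized (axles ride arm R): planetary set, 18/10/38 teeth
ring teeth: 18 + 2·10 = 38
18(ω_sun−ω_arm) = −38(ω_ring−ω_arm),  ω_arm = 0, ω_sun = 1
ω_ring = 0 − (18/38)(1−0) = -9/19
ω_out/ω_in = -9/19

-9/19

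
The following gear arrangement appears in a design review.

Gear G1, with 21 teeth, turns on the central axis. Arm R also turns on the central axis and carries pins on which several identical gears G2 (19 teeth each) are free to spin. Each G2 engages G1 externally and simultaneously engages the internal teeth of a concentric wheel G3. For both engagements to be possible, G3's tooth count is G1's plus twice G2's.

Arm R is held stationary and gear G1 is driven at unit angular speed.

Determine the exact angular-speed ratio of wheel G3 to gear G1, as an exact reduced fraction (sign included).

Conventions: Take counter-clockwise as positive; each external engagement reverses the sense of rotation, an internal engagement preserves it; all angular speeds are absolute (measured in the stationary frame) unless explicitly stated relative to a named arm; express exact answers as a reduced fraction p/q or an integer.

-21/59

class = planetary set [G3 = 21+2·19 = 59; Willis about the carrier]
ring teeth: 21 + 2·19 = 59
21(ω_sun−ω_arm) = −59(ω_ring−ω_arm),  ω_arm = 0, ω_sun = 1
ω_ring = 0 − (21/59)(1−0) = -21/59
ω_out/ω_in = -21/59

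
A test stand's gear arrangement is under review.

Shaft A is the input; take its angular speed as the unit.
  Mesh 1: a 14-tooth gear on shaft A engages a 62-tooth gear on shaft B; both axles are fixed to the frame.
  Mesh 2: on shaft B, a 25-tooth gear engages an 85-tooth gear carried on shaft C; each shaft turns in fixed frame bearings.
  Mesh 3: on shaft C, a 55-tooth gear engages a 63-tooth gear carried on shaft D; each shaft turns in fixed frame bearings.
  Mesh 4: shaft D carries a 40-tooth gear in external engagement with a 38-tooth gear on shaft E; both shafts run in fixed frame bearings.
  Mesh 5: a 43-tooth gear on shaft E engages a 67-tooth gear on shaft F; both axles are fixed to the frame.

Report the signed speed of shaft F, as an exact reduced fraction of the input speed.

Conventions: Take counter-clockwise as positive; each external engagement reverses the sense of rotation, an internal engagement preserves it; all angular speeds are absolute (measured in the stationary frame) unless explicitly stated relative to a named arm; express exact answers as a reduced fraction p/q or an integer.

-236500/6037839

5-mesh fixed-axis compound train (all bearings frame-fixed)
mesh 1 [14T→62T]: |ω|/ω_in = 1×14/62 = 7/31, sense flips to −
mesh 2 [25T→85T]: |ω|/ω_in = (7/31)×25/85 = 35/527, sense flips to +
mesh 3 [55T→63T]: |ω|/ω_in = (35/527)×55/63 = 275/4743, sense flips to −
mesh 4 [40T→38T]: |ω|/ω_in = (275/4743)×40/38 = 5500/90117, sense flips to +
mesh 5 [43T→67T]: |ω|/ω_in = (5500/90117)×43/67 = 236500/6037839, sense flips to −
signed output speed (× input speed) = -236500/6037839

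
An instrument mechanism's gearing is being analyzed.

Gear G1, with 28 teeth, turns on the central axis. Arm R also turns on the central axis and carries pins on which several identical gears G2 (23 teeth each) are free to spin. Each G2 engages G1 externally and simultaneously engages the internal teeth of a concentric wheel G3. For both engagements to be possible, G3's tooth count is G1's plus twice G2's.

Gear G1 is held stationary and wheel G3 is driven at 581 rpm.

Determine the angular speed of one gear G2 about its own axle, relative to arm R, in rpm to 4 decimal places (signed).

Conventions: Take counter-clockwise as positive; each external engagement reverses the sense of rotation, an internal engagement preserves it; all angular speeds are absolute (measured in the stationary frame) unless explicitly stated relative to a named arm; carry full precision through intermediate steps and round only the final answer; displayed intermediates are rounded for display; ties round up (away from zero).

recognized (axles ride arm R): planetary set, 28/23/74 teeth
normalise by the input: solve with ω_ring = 1, then scale by 581 rpm
ring teeth: 28 + 2·23 = 74
28(ω_sun−ω_arm) = −74(ω_ring−ω_arm),  ω_sun = 0, ω_ring = 1
28(0−ω_arm) = −74(1−ω_arm)  ⇒  102·ω_arm = 74  ⇒  ω_arm = 37/51
sun–planet mesh: 28·(0−37/51) = −23·(ω_p−ω_arm)  ⇒  ω_p−ω_arm = 1036/1173
scale: ω_p−ω_arm = 1036/1173 × 581 rpm = +513.1424 rpm

+513.1424 rpm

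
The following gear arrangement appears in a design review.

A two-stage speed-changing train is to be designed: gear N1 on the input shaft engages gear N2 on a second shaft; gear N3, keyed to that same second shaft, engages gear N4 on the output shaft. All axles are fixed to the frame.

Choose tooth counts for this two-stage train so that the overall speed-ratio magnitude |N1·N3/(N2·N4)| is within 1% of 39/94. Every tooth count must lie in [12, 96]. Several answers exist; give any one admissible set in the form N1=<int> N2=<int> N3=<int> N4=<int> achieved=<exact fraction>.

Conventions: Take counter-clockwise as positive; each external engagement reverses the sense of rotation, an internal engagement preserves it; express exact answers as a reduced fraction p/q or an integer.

topology: fixed-axis compound train — 2 stages, target 39/94
target = 39/94 in lowest terms: an exact hit needs N1·N3 = k·39 and N2·N4 = k·94 for one integer k, every count in [12, 96]; additionally prefer no 1:1 stage (N1 ≠ N2, N3 ≠ N4)
k = 1…5: no 1:1-free in-range split of k·39 and k·94 into factor pairs; take k = 6
k = 6: N1·N3 = 234 = 13·18, N2·N4 = 564 = 12·47
achieved = 13·18/(12·47) = 39/94; |achieved − target| = 0 ≤ 39/9400 ✓

N1=13 N2=12 N3=18 N4=47 achieved=39/94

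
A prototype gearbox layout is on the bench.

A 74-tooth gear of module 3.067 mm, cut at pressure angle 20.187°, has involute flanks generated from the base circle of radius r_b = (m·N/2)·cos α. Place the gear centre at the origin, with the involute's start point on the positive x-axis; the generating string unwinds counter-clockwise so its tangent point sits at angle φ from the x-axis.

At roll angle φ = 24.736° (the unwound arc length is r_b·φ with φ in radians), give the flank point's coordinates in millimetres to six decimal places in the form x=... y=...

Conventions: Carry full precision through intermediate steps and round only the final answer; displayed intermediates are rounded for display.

recognized (one wheel, involute flank): single-mesh tooth geometry, m = 3.067, N = 74
pitch radius r_p = m·N/2 = 3.067·74/2 = 113.479000
base radius r_b = r_p·cos α = 113.479000·cos 20.187° = 106.508138
roll angle φ = 24.736° = 0.43172464 rad
x = r_b·(cos φ + φ·sin φ) = 115.976217
y = r_b·(sin φ − φ·cos φ) = 2.803921

x=115.976217 y=2.803921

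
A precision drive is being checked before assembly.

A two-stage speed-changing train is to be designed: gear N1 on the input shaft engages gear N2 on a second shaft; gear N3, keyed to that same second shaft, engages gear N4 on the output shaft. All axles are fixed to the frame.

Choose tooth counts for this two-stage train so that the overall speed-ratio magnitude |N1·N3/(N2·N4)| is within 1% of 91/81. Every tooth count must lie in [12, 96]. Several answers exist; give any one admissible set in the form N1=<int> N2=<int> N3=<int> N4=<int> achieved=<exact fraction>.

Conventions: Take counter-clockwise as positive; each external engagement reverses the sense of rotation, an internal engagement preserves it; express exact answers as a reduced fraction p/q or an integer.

topology: fixed-axis compound train — 2 stages, target 91/81
target = 91/81 in lowest terms: an exact hit needs N1·N3 = k·91 and N2·N4 = k·81 for one integer k, every count in [12, 96]; additionally prefer no 1:1 stage (N1 ≠ N2, N3 ≠ N4)
k = 1…3: no 1:1-free in-range split of k·91 and k·81 into factor pairs; take k = 4
k = 4: N1·N3 = 364 = 13·28, N2·N4 = 324 = 12·27
achieved = 13·28/(12·27) = 91/81; |achieved − target| = 0 ≤ 91/8100 ✓

N1=13 N2=12 N3=28 N4=27 achieved=91/81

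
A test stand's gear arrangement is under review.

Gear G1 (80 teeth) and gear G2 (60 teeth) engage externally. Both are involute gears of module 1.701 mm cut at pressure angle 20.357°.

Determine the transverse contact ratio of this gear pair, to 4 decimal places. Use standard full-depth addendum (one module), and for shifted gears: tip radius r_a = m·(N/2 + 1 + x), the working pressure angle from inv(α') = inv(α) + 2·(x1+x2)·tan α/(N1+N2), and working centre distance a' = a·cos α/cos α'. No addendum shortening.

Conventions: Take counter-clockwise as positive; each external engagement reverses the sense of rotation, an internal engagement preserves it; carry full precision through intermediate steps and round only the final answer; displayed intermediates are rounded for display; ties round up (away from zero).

single-mesh involute tooth geometry (80T engaging 60T at module 1.701)
base radii: r_b1 = 63.790448, r_b2 = 47.842836
tip radii: r_a1 = 69.741000, r_a2 = 52.731000
no profile shift: α' = α, a' = a
action lengths: √(r_a1²−r_b1²) = 28.188399, √(r_a2²−r_b2²) = 22.172537
base pitch p_b = π·m·cos α = 5.010090
CR = (28.188399 + 22.172537 − 119.070000·sin 20.35700°)/5.010090 = 1.784445
contact ratio ≈ 1.7844

1.7844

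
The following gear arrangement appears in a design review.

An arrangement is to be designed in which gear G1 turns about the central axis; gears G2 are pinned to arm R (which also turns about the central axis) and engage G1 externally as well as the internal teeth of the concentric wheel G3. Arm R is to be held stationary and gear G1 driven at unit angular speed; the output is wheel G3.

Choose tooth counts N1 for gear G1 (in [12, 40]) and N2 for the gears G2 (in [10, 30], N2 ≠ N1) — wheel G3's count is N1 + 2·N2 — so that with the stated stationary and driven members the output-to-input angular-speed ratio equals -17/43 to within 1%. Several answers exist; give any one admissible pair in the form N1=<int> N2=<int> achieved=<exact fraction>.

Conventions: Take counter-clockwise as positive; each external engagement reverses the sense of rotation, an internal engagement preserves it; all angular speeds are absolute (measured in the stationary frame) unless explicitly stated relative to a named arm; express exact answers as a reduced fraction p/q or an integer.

planetary set to be sized for -17/43 (Willis relation)
Willis with ω_arm = 0: ω_ring/ω_sun = −N1/N3; set equal to -17/43  ⇒  N3/N1 = −1/(-17/43) = 43/17
N3 = N1 + 2·N2  ⇒  N2/N1 = (N3/N1 − 1)/2 = (43/17 − 1)/2 = 13/17
smallest multiple with N1 ≥ 12 and N2 ≥ 10: k = 1  ⇒  N1 = 1·17 = 17, N2 = 1·13 = 13 (N1 ≤ 40, N2 ≤ 30, N2 ≠ N1 ✓), N3 = 17 + 2·13 = 43
check: −N1/N3 with N1 = 17, N3 = 43 gives -17/43; |achieved − target| = 0 ≤ 17/4300 ✓

N1=17 N2=13 achieved=-17/43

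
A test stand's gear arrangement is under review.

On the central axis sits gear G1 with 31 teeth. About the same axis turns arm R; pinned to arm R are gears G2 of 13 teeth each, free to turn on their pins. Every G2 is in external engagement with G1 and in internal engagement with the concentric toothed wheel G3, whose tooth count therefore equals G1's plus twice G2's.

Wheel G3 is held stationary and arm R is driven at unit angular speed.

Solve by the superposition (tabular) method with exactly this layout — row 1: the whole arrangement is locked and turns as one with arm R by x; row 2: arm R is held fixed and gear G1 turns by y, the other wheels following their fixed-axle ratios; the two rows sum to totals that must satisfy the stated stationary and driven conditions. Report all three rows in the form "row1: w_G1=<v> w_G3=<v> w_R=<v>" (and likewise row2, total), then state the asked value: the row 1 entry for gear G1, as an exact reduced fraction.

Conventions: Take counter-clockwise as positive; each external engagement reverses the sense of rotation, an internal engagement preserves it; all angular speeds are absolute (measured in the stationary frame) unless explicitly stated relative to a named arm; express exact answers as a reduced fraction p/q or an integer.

row1: w_G1=1 w_G3=1 w_R=1
row2: w_G1=57/31 w_G3=-1 w_R=0
total: w_G1=88/31 w_G3=0 w_R=1
asked value: 1

recognized (axles ride arm R): planetary set, 31/13/57 teeth
row 1: whole set turns with the arm by x
row 2 (arm held, sun turns y): ω_ring = −(31/57)·y, ω_arm = 0
boundary: total ω_ring = x − (31/57)·y = 0 and total ω_arm = x = 1  ⇒  y = 57/31, x = 1
row 2 ring = −(31/57)·57/31 = -1
totals (row 1 + row 2): sun 1 + 57/31 = 88/31, ring 1 + (-1) = 0, arm 1 + 0 = 1
asked cell (row1, sun) = 1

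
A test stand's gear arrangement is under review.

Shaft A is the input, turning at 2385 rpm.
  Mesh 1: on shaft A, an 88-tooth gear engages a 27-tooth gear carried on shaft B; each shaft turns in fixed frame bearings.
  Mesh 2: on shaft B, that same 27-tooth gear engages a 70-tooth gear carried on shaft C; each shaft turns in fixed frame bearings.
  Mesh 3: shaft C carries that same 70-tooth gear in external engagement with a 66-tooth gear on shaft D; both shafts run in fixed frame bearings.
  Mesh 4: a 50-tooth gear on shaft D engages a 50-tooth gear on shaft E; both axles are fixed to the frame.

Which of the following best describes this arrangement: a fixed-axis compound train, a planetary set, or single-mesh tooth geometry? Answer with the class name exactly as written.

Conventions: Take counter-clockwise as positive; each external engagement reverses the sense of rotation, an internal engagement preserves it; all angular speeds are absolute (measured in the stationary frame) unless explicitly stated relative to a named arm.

recognized (5 fixed axles, 4 meshes): fixed-axis compound train
classification: fixed-axis compound train

fixed-axis compound train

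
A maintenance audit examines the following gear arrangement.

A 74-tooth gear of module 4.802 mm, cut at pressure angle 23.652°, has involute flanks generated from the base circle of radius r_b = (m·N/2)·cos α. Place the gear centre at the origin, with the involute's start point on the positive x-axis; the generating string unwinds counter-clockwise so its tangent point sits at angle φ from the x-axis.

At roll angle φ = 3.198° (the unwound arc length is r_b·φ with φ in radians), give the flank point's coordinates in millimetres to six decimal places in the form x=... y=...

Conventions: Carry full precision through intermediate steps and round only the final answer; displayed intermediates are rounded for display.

topology: single-mesh involute geometry — m = 4.802, N = 74
pitch radius r_p = m·N/2 = 4.802·74/2 = 177.674000
base radius r_b = r_p·cos α = 177.674000·cos 23.652° = 162.749208
roll angle φ = 3.198° = 0.05581563 rad
x = r_b·(cos φ + φ·sin φ) = 163.002523
y = r_b·(sin φ − φ·cos φ) = 0.009430

x=163.002523 y=0.009430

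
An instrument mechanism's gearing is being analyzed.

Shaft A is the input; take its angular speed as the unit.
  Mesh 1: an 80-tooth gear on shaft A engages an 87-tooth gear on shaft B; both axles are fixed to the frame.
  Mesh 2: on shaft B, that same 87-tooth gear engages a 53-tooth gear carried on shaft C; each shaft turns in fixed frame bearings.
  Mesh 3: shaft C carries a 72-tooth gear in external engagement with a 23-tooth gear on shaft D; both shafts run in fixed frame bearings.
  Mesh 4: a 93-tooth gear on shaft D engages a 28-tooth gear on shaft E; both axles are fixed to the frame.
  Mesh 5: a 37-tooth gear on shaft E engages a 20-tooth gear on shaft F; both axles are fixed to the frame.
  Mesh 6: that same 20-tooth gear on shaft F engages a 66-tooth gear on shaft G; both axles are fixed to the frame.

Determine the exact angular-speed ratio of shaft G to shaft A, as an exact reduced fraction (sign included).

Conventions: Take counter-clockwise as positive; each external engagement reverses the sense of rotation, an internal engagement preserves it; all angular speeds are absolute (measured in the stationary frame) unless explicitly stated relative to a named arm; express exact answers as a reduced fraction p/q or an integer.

class = fixed-axis compound train [6 meshes; 6 ratios multiply, 6 sense flips]
mesh 1 [80T→87T]: running ratio 80/87, sense −
mesh 2 [87T→53T]: running ratio 80/53, sense +
mesh 3 [72T→23T]: running ratio 5760/1219, sense −
mesh 4 [93T→28T]: running ratio 133920/8533, sense +
mesh 5 [37T→20T]: running ratio 247752/8533, sense −
mesh 6 [20T→66T]: running ratio 825840/93863, sense +
ω_out/ω_in = 825840/93863

825840/93863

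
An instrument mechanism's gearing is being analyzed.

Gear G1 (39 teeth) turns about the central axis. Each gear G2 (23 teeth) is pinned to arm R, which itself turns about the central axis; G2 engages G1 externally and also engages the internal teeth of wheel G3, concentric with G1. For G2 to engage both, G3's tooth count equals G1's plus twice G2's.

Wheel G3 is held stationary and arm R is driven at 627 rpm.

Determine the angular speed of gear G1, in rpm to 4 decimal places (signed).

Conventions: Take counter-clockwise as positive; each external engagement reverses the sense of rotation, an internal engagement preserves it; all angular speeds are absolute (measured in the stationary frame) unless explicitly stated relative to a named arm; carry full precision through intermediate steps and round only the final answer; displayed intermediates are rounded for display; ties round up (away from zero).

+1993.5385 rpm

recognized (axles ride arm R): planetary set, 39/23/85 teeth
normalise by the input: solve with ω_arm = 1, then scale by 627 rpm
ring teeth: 39 + 2·23 = 85
39(ω_sun−ω_arm) = −85(ω_ring−ω_arm),  ω_ring = 0, ω_arm = 1
ω_sun = 1 − (85/39)(0−1) = 124/39
scale: ω_sun = 124/39 × 627 rpm = +1993.5385 rpm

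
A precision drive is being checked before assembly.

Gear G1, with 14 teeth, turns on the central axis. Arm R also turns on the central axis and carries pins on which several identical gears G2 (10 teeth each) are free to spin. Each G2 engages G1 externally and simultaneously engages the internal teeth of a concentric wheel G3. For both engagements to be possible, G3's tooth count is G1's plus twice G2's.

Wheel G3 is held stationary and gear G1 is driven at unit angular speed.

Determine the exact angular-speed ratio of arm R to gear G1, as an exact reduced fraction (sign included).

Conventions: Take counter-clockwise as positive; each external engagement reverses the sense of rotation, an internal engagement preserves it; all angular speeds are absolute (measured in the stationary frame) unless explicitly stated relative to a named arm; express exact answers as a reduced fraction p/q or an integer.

7/24

topology: planetary set — G1 14T / G2 10T / G3 34T, arm = carrier (Willis)
ring teeth: 14 + 2·10 = 34
14(ω_sun−ω_arm) = −34(ω_ring−ω_arm),  ω_ring = 0, ω_sun = 1
14(1−ω_arm) = −34(0−ω_arm)  ⇒  48·ω_arm = 14  ⇒  ω_arm = 7/24
ω_out/ω_in = 7/24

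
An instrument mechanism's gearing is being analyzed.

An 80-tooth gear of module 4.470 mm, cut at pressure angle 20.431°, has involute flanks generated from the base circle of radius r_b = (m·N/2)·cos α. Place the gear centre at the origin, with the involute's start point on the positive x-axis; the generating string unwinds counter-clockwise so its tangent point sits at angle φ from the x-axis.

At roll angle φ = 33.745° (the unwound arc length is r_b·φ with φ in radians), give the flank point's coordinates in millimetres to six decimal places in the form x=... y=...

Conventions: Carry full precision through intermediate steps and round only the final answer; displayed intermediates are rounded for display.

class = single-mesh tooth geometry [base-circle involute, m = 4.470, 80T]
pitch radius r_p = m·N/2 = 4.470·80/2 = 178.800000
base radius r_b = r_p·cos α = 178.800000·cos 20.431° = 167.552274
roll angle φ = 33.745° = 0.58896136 rad
x = r_b·(cos φ + φ·sin φ) = 194.140266
y = r_b·(sin φ − φ·cos φ) = 11.019184

x=194.140266 y=11.019184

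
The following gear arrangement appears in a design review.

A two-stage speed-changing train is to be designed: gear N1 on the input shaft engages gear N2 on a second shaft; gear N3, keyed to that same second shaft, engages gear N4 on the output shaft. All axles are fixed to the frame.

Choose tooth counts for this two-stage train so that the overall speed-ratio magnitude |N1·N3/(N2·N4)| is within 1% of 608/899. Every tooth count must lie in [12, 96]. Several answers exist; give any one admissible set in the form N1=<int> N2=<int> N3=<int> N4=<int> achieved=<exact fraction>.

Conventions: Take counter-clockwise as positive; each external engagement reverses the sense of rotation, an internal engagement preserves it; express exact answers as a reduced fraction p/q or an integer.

class = fixed-axis compound train [2-stage, 608/899 wanted]
target = 608/899 in lowest terms: an exact hit needs N1·N3 = k·608 and N2·N4 = k·899 for one integer k, every count in [12, 96]; additionally prefer no 1:1 stage (N1 ≠ N2, N3 ≠ N4)
k = 1: N1·N3 = 608 = 16·38, N2·N4 = 899 = 29·31
achieved = 16·38/(29·31) = 608/899; |achieved − target| = 0 ≤ 152/22475 ✓

N1=16 N2=29 N3=38 N4=31 achieved=608/899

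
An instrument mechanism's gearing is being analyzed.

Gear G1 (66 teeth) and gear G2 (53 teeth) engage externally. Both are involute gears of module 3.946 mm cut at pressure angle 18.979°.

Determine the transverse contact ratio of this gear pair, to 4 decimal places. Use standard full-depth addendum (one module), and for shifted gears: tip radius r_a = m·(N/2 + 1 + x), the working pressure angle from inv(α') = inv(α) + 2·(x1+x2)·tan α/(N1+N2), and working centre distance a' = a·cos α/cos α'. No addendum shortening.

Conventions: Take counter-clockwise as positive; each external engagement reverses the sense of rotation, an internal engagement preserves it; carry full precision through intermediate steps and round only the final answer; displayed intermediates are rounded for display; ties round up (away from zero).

1.8422

single-mesh involute tooth geometry (66T engaging 53T at module 3.946)
base radii: r_b1 = 123.139068, r_b2 = 98.884403
tip radii: r_a1 = 134.164000, r_a2 = 108.515000
no profile shift: α' = α, a' = a
action lengths: √(r_a1²−r_b1²) = 53.261138, √(r_a2²−r_b2²) = 44.692058
base pitch p_b = π·m·cos α = 11.722812
CR = (53.261138 + 44.692058 − 234.787000·sin 18.97900°)/11.722812 = 1.842169
contact ratio ≈ 1.8422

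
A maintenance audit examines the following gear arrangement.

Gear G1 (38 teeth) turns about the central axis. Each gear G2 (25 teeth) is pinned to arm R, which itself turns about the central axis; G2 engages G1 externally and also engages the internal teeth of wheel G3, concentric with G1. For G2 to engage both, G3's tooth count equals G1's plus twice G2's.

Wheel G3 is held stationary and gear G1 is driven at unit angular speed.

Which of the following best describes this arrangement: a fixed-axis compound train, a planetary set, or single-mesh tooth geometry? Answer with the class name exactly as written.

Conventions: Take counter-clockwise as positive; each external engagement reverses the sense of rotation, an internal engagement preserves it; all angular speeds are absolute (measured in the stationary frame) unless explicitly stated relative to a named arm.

planetary set

planetary set (38T centre, 25T on arm, 88T internal) — Willis relation
classification: planetary set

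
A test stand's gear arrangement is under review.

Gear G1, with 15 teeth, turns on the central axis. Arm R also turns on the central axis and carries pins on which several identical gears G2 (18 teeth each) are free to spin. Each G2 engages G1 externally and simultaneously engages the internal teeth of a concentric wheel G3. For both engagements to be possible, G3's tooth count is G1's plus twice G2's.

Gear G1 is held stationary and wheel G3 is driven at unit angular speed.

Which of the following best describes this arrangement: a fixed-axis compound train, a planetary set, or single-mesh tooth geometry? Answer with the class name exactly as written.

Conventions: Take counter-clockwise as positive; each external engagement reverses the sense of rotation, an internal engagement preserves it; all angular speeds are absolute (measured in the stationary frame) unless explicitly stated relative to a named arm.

class = planetary set [G3 = 15+2·18 = 51; Willis about the carrier]
classification: planetary set

planetary set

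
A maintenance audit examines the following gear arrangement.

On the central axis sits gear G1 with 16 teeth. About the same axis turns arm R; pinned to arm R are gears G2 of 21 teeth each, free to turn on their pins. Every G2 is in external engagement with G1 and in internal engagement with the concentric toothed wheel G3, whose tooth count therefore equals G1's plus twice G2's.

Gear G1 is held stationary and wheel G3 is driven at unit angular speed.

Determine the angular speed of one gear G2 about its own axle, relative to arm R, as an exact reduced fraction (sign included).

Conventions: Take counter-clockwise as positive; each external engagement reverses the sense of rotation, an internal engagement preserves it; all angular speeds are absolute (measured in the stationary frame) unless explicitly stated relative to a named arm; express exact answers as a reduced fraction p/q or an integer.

topology: planetary set — G1 16T / G2 21T / G3 58T, arm = carrier (Willis)
ring teeth: 16 + 2·21 = 58
16(ω_sun−ω_arm) = −58(ω_ring−ω_arm),  ω_sun = 0, ω_ring = 1
16(0−ω_arm) = −58(1−ω_arm)  ⇒  74·ω_arm = 58  ⇒  ω_arm = 29/37
sun–planet mesh: 16·(0−29/37) = −21·(ω_p−ω_arm)  ⇒  ω_p−ω_arm = 464/777
exact speed ratio = 464/777

464/777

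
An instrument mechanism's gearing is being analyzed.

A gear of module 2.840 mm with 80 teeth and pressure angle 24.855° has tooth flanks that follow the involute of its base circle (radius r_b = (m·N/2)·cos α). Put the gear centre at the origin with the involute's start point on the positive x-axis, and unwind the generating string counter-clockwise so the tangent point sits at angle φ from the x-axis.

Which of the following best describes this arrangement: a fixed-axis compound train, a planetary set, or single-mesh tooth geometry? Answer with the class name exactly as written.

topology: single-mesh involute geometry — m = 2.840, N = 80
classification: single-mesh tooth geometry

single-mesh tooth geometry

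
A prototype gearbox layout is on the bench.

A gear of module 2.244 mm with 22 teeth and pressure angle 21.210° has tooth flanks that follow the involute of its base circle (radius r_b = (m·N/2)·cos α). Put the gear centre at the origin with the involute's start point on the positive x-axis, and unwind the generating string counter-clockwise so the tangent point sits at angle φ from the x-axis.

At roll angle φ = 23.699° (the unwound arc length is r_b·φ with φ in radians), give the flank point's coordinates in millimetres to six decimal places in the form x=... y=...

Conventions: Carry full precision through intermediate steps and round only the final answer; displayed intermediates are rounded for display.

x=24.897033 y=0.533587

topology: single-mesh involute geometry — m = 2.244, N = 22
pitch radius r_p = m·N/2 = 2.244·22/2 = 24.684000
base radius r_b = r_p·cos α = 24.684000·cos 21.210° = 23.011922
roll angle φ = 23.699° = 0.41362558 rad
x = r_b·(cos φ + φ·sin φ) = 24.897033
y = r_b·(sin φ − φ·cos φ) = 0.533587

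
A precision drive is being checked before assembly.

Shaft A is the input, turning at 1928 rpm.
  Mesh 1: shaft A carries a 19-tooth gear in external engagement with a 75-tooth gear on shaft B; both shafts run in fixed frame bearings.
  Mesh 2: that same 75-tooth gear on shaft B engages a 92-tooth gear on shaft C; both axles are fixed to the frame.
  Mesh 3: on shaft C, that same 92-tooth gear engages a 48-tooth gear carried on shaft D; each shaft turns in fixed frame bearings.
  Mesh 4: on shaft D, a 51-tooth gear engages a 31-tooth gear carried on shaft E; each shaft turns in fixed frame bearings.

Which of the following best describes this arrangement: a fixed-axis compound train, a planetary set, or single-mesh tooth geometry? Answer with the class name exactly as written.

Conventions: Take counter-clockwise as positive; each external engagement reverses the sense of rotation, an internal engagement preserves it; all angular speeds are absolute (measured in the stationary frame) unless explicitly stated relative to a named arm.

topology: fixed-axis compound train — 4 meshes, A→E
classification: fixed-axis compound train

fixed-axis compound train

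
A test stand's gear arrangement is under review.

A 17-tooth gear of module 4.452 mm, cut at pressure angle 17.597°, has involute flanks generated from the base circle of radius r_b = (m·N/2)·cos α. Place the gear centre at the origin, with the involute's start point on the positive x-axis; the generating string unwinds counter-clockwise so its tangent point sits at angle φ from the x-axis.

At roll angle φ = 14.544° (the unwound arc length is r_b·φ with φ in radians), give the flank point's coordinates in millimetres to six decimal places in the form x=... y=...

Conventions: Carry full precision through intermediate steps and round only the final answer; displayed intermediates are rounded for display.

class = single-mesh tooth geometry [base-circle involute, m = 4.452, 17T]
pitch radius r_p = m·N/2 = 4.452·17/2 = 37.842000
base radius r_b = r_p·cos α = 37.842000·cos 17.597° = 36.071240
roll angle φ = 14.544° = 0.25384069 rad
x = r_b·(cos φ + φ·sin φ) = 37.214714
y = r_b·(sin φ − φ·cos φ) = 0.195399

x=37.214714 y=0.195399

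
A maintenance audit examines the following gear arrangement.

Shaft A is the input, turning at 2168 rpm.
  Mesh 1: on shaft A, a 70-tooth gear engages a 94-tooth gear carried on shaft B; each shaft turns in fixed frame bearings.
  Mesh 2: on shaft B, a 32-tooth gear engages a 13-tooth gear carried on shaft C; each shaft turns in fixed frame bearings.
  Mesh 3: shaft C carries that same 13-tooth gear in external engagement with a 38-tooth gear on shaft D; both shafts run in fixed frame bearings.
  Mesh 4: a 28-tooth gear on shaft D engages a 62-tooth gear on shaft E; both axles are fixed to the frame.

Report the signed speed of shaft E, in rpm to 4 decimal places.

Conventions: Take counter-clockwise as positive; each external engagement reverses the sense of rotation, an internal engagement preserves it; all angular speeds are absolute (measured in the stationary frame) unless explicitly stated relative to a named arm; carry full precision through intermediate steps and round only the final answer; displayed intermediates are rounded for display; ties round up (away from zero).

+613.9913 rpm

recognized (5 fixed axles, 4 meshes): fixed-axis compound train
mesh 1 [70T→94T]: ω = 2168.0000×70/94 = 1614.4681 rpm, sense flips to −
mesh 2 [32T→13T]: ω = 1614.4681×32/13 = 3974.0753 rpm, sense flips to +
mesh 3 [13T→38T]: ω = 3974.0753×13/38 = 1359.5521 rpm, sense flips to −
mesh 4 [28T→62T]: ω = 1359.5521×28/62 = 613.9913 rpm, sense flips to +
signed output speed = +613.9913 rpm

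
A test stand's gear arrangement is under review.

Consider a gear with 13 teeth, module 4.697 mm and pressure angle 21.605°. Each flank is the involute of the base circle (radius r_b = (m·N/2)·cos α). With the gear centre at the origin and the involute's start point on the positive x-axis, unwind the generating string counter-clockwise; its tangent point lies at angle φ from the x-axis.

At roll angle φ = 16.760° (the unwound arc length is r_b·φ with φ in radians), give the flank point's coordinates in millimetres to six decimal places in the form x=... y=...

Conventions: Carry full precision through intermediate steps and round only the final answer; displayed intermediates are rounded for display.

x=29.574129 y=0.234806

recognized (one wheel, involute flank): single-mesh tooth geometry, m = 4.697, N = 13
pitch radius r_p = m·N/2 = 4.697·13/2 = 30.530500
base radius r_b = r_p·cos α = 30.530500·cos 21.605° = 28.385560
roll angle φ = 16.760° = 0.29251718 rad
x = r_b·(cos φ + φ·sin φ) = 29.574129
y = r_b·(sin φ − φ·cos φ) = 0.234806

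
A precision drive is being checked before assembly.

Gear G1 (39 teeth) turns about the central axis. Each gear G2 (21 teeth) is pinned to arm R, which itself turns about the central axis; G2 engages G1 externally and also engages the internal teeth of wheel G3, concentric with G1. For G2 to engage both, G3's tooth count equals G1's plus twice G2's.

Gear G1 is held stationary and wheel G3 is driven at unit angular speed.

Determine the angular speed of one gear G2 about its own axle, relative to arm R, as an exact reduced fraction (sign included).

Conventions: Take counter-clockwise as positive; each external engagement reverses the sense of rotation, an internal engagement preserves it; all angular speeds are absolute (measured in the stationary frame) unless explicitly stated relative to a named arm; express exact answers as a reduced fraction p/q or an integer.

351/280

topology: planetary set — G1 39T / G2 21T / G3 81T, arm = carrier (Willis)
ring teeth: 39 + 2·21 = 81
39(ω_sun−ω_arm) = −81(ω_ring−ω_arm),  ω_sun = 0, ω_ring = 1
39(0−ω_arm) = −81(1−ω_arm)  ⇒  120·ω_arm = 81  ⇒  ω_arm = 27/40
sun–planet mesh: 39·(0−27/40) = −21·(ω_p−ω_arm)  ⇒  ω_p−ω_arm = 351/280
exact speed ratio = 351/280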